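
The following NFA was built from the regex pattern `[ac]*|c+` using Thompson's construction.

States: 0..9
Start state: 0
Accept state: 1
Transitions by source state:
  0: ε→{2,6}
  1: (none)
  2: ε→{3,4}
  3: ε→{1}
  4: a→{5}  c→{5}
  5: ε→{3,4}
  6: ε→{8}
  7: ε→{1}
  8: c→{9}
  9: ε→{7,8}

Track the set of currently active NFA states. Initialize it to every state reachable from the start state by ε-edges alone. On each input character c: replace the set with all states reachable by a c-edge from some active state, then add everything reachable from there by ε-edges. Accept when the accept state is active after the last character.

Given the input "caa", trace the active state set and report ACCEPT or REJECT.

start: ε-closure({0}) = {0,1,2,3,4,6,8}
'c' @ 1: {1,3,4,5,7,8,9}  ✓accept
'a' @ 2: {1,3,4,5}  ✓accept
'a' @ 3: {1,3,4,5}  ✓accept
final: {1,3,4,5}; accept 1 in set

Answer: ACCEPT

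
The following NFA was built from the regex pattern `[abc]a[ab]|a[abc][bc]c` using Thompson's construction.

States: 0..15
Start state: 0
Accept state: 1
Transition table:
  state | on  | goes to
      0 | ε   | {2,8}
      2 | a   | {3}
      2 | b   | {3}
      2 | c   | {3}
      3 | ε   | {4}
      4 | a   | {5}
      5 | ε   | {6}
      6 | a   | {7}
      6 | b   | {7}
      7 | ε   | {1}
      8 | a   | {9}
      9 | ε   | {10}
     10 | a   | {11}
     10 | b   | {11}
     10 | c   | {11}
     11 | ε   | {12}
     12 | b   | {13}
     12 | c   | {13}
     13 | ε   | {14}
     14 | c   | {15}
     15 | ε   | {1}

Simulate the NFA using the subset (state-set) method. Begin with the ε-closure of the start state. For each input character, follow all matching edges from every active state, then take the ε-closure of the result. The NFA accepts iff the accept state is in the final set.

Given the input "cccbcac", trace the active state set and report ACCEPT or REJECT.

Answer: REJECT

Trace:
S₀ = ε-closure({0}) = {0,2,8}
'c' @ 1: {3,4}
'c' @ 2: {}  — dead — no transitions
rest 'cbcac' ignored (set empty)
after full input: {}  (accept=1 not in)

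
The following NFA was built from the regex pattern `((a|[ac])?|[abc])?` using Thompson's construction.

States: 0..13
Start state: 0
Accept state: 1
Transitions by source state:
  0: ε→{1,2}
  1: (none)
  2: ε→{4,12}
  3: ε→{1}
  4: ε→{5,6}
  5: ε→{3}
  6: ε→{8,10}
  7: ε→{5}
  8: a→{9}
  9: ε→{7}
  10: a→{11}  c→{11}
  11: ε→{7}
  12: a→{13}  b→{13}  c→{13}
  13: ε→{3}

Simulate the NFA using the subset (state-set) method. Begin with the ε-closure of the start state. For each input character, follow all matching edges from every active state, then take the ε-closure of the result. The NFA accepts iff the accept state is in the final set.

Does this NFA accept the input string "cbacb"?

initial (ε-close {0}): {0,1,2,3,4,5,6,8,10,12}
'c' @ 1: {1,3,5,7,11,13}  [accepting]
'b' @ 2: {}  — dead — no transitions
rest 'acb' ignored (set empty)
final: {}; accept 1 not in set

Answer: REJECT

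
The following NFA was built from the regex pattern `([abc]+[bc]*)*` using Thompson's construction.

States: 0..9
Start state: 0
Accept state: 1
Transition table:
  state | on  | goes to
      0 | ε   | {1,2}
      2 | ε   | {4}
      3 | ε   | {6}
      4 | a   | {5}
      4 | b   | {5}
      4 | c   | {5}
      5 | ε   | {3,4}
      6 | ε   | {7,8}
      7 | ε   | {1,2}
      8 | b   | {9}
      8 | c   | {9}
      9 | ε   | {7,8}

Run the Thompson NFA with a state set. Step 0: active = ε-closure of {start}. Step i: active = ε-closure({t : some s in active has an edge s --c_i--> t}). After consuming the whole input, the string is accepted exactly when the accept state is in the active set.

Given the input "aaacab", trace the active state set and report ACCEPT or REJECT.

Answer: ACCEPT

Trace:
initial (ε-close {0}): {0,1,2,4}
'a' @ 1: {1,2,3,4,5,6,7,8}  (accept∈set)
'a' @ 2: {1,2,3,4,5,6,7,8}  (accept∈set)
'a' @ 3: {1,2,3,4,5,6,7,8}  (accept∈set)
'c' @ 4: {1,2,3,4,5,6,7,8,9}  (accept∈set)
'a' @ 5: {1,2,3,4,5,6,7,8}  (accept∈set)
'b' @ 6: {1,2,3,4,5,6,7,8,9}  (accept∈set)
after full input: {1,2,3,4,5,6,7,8,9}  (accept=1 in)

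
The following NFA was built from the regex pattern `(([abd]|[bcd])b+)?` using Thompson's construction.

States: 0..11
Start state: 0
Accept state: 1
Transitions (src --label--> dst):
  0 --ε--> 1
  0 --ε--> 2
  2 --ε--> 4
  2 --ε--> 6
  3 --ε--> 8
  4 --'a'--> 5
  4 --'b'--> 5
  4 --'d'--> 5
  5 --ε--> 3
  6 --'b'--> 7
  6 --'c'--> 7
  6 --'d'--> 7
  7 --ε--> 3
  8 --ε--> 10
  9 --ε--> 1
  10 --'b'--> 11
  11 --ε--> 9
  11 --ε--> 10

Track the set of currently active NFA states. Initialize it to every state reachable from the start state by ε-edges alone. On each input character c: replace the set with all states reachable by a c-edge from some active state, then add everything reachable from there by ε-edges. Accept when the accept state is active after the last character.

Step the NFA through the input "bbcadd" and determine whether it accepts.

initial (ε-close {0}): {0,1,2,4,6}
'b' @ 1: {3,5,7,8,10}
'b' @ 2: {1,9,10,11}  (accept∈set)
'c' @ 3: {}  — no active states
rest 'add' ignored (set empty)
final: {}; accept 1 not in set

Answer: REJECT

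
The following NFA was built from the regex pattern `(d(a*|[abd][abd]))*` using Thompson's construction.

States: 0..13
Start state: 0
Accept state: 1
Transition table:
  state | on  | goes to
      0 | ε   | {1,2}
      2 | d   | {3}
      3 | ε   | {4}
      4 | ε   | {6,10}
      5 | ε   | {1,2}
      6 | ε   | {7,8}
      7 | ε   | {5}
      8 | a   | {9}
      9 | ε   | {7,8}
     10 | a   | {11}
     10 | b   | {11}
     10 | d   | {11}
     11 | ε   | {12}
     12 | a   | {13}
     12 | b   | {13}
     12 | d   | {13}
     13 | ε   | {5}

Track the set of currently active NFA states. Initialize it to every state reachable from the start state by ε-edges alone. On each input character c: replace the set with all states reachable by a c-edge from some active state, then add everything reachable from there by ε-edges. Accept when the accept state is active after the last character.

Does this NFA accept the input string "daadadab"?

initial (ε-close {0}): {0,1,2}
'd' @ 1: {1,2,3,4,5,6,7,8,10}  (accept∈set)
'a' @ 2: {1,2,5,7,8,9,11,12}  (accept∈set)
'a' @ 3: {1,2,5,7,8,9,13}  (accept∈set)
'd' @ 4: {1,2,3,4,5,6,7,8,10}  (accept∈set)
'a' @ 5: {1,2,5,7,8,9,11,12}  (accept∈set)
'd' @ 6: {1,2,3,4,5,6,7,8,10,13}  (accept∈set)
'a' @ 7: {1,2,5,7,8,9,11,12}  (accept∈set)
'b' @ 8: {1,2,5,13}  (accept∈set)
after full input: {1,2,5,13}  (accept=1 in)

Answer: ACCEPT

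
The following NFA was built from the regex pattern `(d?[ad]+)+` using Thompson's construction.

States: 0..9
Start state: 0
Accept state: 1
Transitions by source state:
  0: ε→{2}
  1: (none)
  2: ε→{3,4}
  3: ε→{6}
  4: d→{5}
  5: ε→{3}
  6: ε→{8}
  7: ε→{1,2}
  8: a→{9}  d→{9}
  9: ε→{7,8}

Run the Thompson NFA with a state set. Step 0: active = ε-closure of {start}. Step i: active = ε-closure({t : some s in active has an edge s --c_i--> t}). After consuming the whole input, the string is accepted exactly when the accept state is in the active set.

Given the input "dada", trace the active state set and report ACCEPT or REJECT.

Answer: ACCEPT

Derivation:
start: ε-closure({0}) = {0,2,3,4,6,8}
'd' @ 1: {1,2,3,4,5,6,7,8,9}  [accepting]
'a' @ 2: {1,2,3,4,6,7,8,9}  [accepting]
'd' @ 3: {1,2,3,4,5,6,7,8,9}  [accepting]
'a' @ 4: {1,2,3,4,6,7,8,9}  [accepting]
end set {1,2,3,4,6,7,8,9} — state 1 in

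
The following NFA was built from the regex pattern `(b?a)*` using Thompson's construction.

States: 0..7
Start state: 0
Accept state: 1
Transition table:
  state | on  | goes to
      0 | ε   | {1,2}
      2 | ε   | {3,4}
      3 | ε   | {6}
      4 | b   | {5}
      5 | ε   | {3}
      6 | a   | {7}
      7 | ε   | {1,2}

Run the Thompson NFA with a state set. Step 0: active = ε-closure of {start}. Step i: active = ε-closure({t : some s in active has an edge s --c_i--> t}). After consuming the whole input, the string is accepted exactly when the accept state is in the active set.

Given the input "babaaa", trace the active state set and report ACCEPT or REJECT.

Answer: ACCEPT

Trace:
S₀ = ε-closure({0}) = {0,1,2,3,4,6}
'b' @ 1: {3,5,6}
'a' @ 2: {1,2,3,4,6,7}  ✓accept
'b' @ 3: {3,5,6}
'a' @ 4: {1,2,3,4,6,7}  ✓accept
'a' @ 5: {1,2,3,4,6,7}  ✓accept
'a' @ 6: {1,2,3,4,6,7}  ✓accept
after full input: {1,2,3,4,6,7}  (accept=1 in)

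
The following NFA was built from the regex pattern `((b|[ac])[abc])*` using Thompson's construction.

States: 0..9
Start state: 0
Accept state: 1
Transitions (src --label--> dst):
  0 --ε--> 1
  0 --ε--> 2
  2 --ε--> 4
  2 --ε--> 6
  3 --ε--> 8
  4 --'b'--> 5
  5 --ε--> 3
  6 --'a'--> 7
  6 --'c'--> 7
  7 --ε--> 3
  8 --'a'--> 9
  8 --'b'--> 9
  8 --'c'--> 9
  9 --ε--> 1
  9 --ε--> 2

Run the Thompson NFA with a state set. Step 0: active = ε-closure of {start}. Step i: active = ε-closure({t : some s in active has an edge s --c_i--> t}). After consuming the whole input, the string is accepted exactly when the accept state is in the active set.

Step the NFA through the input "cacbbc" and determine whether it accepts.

Answer: ACCEPT

Trace:
S₀ = ε-closure({0}) = {0,1,2,4,6}
'c' @ 1: {3,7,8}
'a' @ 2: {1,2,4,6,9}  ✓accept
'c' @ 3: {3,7,8}
'b' @ 4: {1,2,4,6,9}  ✓accept
'b' @ 5: {3,5,8}
'c' @ 6: {1,2,4,6,9}  ✓accept
after full input: {1,2,4,6,9}  (accept=1 in)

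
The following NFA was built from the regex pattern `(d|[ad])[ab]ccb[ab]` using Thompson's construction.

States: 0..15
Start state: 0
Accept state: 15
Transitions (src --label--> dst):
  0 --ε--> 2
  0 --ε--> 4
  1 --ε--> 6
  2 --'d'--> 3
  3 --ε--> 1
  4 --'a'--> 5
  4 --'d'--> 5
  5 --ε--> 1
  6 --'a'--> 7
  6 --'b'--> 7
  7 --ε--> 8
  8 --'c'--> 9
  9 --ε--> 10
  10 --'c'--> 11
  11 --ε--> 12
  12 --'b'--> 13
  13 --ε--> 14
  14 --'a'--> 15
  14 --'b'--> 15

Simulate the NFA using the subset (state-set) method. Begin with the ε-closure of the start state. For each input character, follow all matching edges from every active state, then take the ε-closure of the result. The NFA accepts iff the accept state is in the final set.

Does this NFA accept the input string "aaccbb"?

initial (ε-close {0}): {0,2,4}
'a' @ 1: {1,5,6}
'a' @ 2: {7,8}
'c' @ 3: {9,10}
'c' @ 4: {11,12}
'b' @ 5: {13,14}
'b' @ 6: {15}  ✓accept
end set {15} — state 15 in

Answer: ACCEPT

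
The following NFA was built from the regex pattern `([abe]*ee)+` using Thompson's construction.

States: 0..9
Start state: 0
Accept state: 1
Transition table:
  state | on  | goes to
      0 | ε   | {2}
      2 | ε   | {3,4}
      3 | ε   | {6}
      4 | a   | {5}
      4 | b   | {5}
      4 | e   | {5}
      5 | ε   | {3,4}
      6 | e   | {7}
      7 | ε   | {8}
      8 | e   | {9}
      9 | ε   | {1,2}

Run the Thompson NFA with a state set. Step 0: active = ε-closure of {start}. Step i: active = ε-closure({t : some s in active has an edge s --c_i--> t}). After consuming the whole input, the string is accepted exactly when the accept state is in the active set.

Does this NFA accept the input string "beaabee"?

start: ε-closure({0}) = {0,2,3,4,6}
'b' @ 1: {3,4,5,6}
'e' @ 2: {3,4,5,6,7,8}
'a' @ 3: {3,4,5,6}
'a' @ 4: {3,4,5,6}
'b' @ 5: {3,4,5,6}
'e' @ 6: {3,4,5,6,7,8}
'e' @ 7: {1,2,3,4,5,6,7,8,9}  ✓accept
final: {1,2,3,4,5,6,7,8,9}; accept 1 in set

Answer: ACCEPT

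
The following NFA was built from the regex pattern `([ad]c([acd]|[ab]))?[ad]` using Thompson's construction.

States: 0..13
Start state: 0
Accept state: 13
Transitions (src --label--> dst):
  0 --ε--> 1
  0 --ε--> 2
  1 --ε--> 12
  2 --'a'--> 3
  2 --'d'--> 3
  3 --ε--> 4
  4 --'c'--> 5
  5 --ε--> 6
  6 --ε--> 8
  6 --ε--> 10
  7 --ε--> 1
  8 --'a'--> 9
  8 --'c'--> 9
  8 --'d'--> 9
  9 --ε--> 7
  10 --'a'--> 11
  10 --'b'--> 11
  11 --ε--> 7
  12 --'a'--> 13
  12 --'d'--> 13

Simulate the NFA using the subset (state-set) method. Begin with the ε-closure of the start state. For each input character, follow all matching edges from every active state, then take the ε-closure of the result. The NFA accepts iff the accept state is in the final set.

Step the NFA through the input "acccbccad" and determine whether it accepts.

initial (ε-close {0}): {0,1,2,12}
'a' @ 1: {3,4,13}  [accepting]
'c' @ 2: {5,6,8,10}
'c' @ 3: {1,7,9,12}
'c' @ 4: {}  — state set empty
rest 'bccad' ignored (set empty)
final: {}; accept 13 not in set

Answer: REJECT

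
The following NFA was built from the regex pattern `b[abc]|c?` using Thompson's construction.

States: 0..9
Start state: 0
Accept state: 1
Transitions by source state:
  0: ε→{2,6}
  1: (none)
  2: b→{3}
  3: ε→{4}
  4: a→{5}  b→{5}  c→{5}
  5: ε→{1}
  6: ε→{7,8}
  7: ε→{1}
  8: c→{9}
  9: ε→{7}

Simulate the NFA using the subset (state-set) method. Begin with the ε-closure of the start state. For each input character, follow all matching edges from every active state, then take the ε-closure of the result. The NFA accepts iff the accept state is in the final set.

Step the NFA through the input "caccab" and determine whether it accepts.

start: ε-closure({0}) = {0,1,2,6,7,8}
'c' @ 1: {1,7,9}  (accept∈set)
'a' @ 2: {}  — state set empty
rest 'ccab' ignored (set empty)
final: {}; accept 1 not in set

Answer: REJECT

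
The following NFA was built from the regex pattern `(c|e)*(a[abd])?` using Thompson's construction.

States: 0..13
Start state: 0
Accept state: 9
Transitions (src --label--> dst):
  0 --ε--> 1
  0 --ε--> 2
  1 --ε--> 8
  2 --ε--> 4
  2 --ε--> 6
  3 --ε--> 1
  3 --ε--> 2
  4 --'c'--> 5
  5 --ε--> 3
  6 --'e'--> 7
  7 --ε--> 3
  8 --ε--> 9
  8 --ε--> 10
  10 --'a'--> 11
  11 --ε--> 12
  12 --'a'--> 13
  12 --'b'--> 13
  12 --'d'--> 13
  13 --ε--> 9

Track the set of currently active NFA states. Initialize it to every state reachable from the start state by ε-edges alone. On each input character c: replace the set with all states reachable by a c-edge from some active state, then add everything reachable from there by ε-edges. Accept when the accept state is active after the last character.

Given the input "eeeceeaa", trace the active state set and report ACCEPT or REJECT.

start: ε-closure({0}) = {0,1,2,4,6,8,9,10}
'e' @ 1: {1,2,3,4,6,7,8,9,10}  [accepting]
'e' @ 2: {1,2,3,4,6,7,8,9,10}  [accepting]
'e' @ 3: {1,2,3,4,6,7,8,9,10}  [accepting]
'c' @ 4: {1,2,3,4,5,6,8,9,10}  [accepting]
'e' @ 5: {1,2,3,4,6,7,8,9,10}  [accepting]
'e' @ 6: {1,2,3,4,6,7,8,9,10}  [accepting]
'a' @ 7: {11,12}
'a' @ 8: {9,13}  [accepting]
end set {9,13} — state 9 in

Answer: ACCEPT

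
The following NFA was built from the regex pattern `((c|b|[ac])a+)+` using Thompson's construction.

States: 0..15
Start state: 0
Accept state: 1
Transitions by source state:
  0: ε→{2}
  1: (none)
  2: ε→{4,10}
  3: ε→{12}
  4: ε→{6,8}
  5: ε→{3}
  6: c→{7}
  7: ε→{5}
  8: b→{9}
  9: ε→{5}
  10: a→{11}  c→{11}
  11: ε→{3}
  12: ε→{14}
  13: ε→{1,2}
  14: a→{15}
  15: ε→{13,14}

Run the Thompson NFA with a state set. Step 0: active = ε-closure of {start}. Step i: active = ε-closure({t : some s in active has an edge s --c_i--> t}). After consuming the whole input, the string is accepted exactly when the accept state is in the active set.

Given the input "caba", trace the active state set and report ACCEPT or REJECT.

Answer: ACCEPT

Steps:
S₀ = ε-closure({0}) = {0,2,4,6,8,10}
'c' @ 1: {3,5,7,11,12,14}
'a' @ 2: {1,2,4,6,8,10,13,14,15}  [accepting]
'b' @ 3: {3,5,9,12,14}
'a' @ 4: {1,2,4,6,8,10,13,14,15}  [accepting]
after full input: {1,2,4,6,8,10,13,14,15}  (accept=1 in)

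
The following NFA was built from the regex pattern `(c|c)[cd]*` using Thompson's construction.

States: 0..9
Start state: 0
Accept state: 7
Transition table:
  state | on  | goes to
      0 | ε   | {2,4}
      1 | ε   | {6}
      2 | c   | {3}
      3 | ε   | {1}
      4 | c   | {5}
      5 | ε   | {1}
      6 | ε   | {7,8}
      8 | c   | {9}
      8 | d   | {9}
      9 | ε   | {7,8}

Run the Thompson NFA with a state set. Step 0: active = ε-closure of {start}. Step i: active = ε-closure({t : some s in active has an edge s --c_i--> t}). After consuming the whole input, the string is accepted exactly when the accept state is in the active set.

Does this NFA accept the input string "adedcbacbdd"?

Answer: REJECT

Trace:
start: ε-closure({0}) = {0,2,4}
'a' @ 1: {}  — state set empty
rest 'dedcbacbdd' ignored (set empty)
after full input: {}  (accept=7 not in)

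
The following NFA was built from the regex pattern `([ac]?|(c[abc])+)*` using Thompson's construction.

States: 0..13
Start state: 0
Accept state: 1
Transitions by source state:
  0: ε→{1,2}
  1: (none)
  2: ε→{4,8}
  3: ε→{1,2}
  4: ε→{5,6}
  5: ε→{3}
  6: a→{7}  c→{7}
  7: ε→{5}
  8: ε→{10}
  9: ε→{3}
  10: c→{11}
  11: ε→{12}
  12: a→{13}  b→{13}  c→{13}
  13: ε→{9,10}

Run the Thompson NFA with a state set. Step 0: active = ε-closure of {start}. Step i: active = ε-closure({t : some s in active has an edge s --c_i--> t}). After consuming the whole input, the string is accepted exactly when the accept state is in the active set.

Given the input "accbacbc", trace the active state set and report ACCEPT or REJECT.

start: ε-closure({0}) = {0,1,2,3,4,5,6,8,10}
'a' @ 1: {1,2,3,4,5,6,7,8,10}  [accepting]
'c' @ 2: {1,2,3,4,5,6,7,8,10,11,12}  [accepting]
'c' @ 3: {1,2,3,4,5,6,7,8,9,10,11,12,13}  [accepting]
'b' @ 4: {1,2,3,4,5,6,8,9,10,13}  [accepting]
'a' @ 5: {1,2,3,4,5,6,7,8,10}  [accepting]
'c' @ 6: {1,2,3,4,5,6,7,8,10,11,12}  [accepting]
'b' @ 7: {1,2,3,4,5,6,8,9,10,13}  [accepting]
'c' @ 8: {1,2,3,4,5,6,7,8,10,11,12}  [accepting]
after full input: {1,2,3,4,5,6,7,8,10,11,12}  (accept=1 in)

Answer: ACCEPT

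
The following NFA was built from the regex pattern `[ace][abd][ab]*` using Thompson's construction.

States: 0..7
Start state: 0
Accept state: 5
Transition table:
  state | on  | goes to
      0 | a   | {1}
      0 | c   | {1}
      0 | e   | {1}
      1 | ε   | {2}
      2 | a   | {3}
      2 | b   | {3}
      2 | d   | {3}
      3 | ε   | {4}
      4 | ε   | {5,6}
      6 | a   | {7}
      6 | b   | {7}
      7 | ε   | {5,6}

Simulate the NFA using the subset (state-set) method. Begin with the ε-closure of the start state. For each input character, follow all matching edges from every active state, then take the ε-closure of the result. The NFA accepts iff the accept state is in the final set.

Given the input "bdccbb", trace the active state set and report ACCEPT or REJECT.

S₀ = ε-closure({0}) = {0}
'b' @ 1: {}  — state set empty
rest 'dccbb' ignored (set empty)
final: {}; accept 5 not in set

Answer: REJECT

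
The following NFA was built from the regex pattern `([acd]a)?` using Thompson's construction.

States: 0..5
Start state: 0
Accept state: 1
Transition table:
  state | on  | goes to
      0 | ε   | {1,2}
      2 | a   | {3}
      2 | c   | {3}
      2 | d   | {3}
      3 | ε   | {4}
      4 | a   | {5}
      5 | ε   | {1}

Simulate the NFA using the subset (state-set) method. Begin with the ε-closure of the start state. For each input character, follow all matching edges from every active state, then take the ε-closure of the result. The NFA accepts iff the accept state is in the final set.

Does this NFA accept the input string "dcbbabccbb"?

Answer: REJECT

Steps:
start: ε-closure({0}) = {0,1,2}
'd' @ 1: {3,4}
'c' @ 2: {}  — dead — no transitions
rest 'bbabccbb' ignored (set empty)
end set {} — state 1 not in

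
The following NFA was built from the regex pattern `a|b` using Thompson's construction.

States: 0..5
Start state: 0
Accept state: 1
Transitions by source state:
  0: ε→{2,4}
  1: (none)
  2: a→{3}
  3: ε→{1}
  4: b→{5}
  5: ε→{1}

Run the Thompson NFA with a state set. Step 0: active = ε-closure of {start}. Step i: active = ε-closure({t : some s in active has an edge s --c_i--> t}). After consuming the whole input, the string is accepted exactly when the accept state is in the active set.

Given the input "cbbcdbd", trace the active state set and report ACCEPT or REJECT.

start: ε-closure({0}) = {0,2,4}
'c' @ 1: {}  — state set empty
rest 'bbcdbd' ignored (set empty)
end set {} — state 1 not in

Answer: REJECT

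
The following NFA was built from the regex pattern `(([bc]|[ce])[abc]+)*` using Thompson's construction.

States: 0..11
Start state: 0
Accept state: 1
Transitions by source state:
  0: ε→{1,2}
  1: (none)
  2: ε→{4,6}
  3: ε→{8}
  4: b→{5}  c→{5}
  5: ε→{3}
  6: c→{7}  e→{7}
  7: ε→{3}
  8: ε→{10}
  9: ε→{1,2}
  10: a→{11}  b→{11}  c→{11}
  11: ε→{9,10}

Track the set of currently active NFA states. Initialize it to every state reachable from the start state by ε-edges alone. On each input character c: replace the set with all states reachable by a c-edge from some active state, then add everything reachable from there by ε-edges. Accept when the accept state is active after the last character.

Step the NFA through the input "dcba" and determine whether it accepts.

start: ε-closure({0}) = {0,1,2,4,6}
'd' @ 1: {}  — dead — no transitions
rest 'cba' ignored (set empty)
end set {} — state 1 not in

Answer: REJECT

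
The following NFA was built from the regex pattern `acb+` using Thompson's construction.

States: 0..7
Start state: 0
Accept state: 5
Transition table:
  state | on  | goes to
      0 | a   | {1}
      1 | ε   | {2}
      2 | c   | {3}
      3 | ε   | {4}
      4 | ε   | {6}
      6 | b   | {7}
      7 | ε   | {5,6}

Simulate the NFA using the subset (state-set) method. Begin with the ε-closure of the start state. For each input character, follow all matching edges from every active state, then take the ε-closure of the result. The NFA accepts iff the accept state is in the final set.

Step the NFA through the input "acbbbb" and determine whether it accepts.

Answer: ACCEPT

Steps:
initial (ε-close {0}): {0}
'a' @ 1: {1,2}
'c' @ 2: {3,4,6}
'b' @ 3: {5,6,7}  ✓accept
'b' @ 4: {5,6,7}  ✓accept
'b' @ 5: {5,6,7}  ✓accept
'b' @ 6: {5,6,7}  ✓accept
after full input: {5,6,7}  (accept=5 in)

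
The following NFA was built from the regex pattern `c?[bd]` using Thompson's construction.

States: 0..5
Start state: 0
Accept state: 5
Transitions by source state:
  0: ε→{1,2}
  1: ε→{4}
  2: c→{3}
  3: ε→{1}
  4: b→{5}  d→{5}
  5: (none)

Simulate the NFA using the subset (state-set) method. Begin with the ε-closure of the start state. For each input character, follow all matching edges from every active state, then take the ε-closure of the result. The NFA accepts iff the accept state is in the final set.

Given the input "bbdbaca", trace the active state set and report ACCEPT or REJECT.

Answer: REJECT

Steps:
start: ε-closure({0}) = {0,1,2,4}
'b' @ 1: {5}  (accept∈set)
'b' @ 2: {}  — state set empty
rest 'dbaca' ignored (set empty)
after full input: {}  (accept=5 not in)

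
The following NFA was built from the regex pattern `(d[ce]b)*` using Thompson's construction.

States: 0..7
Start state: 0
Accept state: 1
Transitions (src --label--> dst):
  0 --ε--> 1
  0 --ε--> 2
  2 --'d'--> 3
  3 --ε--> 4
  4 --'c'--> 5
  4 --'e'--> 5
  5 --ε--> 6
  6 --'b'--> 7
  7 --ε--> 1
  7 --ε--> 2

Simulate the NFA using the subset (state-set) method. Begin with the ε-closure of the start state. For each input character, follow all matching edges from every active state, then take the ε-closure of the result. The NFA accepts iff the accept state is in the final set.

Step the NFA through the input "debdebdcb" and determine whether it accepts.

start: ε-closure({0}) = {0,1,2}
'd' @ 1: {3,4}
'e' @ 2: {5,6}
'b' @ 3: {1,2,7}  (accept∈set)
'd' @ 4: {3,4}
'e' @ 5: {5,6}
'b' @ 6: {1,2,7}  (accept∈set)
'd' @ 7: {3,4}
'c' @ 8: {5,6}
'b' @ 9: {1,2,7}  (accept∈set)
end set {1,2,7} — state 1 in

Answer: ACCEPT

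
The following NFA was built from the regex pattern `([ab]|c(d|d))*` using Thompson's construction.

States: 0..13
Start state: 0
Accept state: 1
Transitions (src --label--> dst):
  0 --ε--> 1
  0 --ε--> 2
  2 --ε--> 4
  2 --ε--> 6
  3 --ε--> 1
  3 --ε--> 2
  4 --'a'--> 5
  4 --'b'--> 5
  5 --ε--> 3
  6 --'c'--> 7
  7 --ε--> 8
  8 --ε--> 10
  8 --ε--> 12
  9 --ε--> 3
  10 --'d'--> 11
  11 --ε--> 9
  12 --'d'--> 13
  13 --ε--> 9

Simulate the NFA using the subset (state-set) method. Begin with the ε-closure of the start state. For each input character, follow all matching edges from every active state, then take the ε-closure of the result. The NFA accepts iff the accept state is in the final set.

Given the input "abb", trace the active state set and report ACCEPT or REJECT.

Answer: ACCEPT

Trace:
S₀ = ε-closure({0}) = {0,1,2,4,6}
'a' @ 1: {1,2,3,4,5,6}  (accept∈set)
'b' @ 2: {1,2,3,4,5,6}  (accept∈set)
'b' @ 3: {1,2,3,4,5,6}  (accept∈set)
end set {1,2,3,4,5,6} — state 1 in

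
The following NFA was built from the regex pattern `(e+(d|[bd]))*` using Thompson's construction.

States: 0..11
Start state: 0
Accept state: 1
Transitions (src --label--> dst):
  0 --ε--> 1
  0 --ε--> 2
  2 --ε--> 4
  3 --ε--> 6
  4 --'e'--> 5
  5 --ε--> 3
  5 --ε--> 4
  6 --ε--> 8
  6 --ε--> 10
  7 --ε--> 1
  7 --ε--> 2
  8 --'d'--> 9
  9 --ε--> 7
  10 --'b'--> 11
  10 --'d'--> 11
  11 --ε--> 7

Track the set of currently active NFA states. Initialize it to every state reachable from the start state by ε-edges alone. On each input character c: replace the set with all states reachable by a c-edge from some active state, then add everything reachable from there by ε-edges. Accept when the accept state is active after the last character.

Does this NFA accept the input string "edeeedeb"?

Answer: ACCEPT

Steps:
initial (ε-close {0}): {0,1,2,4}
'e' @ 1: {3,4,5,6,8,10}
'd' @ 2: {1,2,4,7,9,11}  ✓accept
'e' @ 3: {3,4,5,6,8,10}
'e' @ 4: {3,4,5,6,8,10}
'e' @ 5: {3,4,5,6,8,10}
'd' @ 6: {1,2,4,7,9,11}  ✓accept
'e' @ 7: {3,4,5,6,8,10}
'b' @ 8: {1,2,4,7,11}  ✓accept
end set {1,2,4,7,11} — state 1 in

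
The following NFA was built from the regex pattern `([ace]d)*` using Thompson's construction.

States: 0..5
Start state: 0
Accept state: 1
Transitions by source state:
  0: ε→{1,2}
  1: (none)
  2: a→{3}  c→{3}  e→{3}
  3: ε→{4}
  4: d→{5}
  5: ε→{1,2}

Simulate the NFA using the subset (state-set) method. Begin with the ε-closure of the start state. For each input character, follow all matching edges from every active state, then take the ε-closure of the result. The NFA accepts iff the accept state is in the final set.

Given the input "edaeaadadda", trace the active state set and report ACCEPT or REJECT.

start: ε-closure({0}) = {0,1,2}
'e' @ 1: {3,4}
'd' @ 2: {1,2,5}  [accepting]
'a' @ 3: {3,4}
'e' @ 4: {}  — state set empty
rest 'aadadda' ignored (set empty)
end set {} — state 1 not in

Answer: REJECT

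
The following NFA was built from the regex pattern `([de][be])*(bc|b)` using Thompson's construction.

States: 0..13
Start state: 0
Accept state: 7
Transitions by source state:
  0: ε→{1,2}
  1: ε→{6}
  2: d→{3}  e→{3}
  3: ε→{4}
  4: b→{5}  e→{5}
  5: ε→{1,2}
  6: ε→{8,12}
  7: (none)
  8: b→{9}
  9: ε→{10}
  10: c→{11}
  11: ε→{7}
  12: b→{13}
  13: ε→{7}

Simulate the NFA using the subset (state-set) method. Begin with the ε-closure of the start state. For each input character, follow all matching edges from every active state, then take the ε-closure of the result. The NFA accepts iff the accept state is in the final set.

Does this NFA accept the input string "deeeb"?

start: ε-closure({0}) = {0,1,2,6,8,12}
'd' @ 1: {3,4}
'e' @ 2: {1,2,5,6,8,12}
'e' @ 3: {3,4}
'e' @ 4: {1,2,5,6,8,12}
'b' @ 5: {7,9,10,13}  (accept∈set)
final: {7,9,10,13}; accept 7 in set

Answer: ACCEPT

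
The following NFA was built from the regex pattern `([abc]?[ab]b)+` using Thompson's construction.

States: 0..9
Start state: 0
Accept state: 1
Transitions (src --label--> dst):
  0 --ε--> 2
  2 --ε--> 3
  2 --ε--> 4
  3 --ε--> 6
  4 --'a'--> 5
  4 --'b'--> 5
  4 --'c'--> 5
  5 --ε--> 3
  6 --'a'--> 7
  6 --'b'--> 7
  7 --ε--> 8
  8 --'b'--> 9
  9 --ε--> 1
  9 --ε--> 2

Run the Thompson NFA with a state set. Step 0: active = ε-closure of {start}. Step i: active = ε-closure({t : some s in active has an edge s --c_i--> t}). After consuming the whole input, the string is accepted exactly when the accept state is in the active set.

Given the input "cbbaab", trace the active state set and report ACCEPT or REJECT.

start: ε-closure({0}) = {0,2,3,4,6}
'c' @ 1: {3,5,6}
'b' @ 2: {7,8}
'b' @ 3: {1,2,3,4,6,9}  ✓accept
'a' @ 4: {3,5,6,7,8}
'a' @ 5: {7,8}
'b' @ 6: {1,2,3,4,6,9}  ✓accept
end set {1,2,3,4,6,9} — state 1 in

Answer: ACCEPT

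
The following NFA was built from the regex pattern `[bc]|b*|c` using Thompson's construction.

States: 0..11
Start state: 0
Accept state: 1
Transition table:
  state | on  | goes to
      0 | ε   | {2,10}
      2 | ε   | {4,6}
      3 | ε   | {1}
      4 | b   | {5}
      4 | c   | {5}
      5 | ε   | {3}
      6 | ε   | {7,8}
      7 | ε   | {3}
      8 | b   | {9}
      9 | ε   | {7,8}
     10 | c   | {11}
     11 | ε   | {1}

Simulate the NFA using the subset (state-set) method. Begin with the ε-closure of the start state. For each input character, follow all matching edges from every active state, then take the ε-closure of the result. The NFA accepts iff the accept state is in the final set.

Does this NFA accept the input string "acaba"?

start: ε-closure({0}) = {0,1,2,3,4,6,7,8,10}
'a' @ 1: {}  — dead — no transitions
rest 'caba' ignored (set empty)
end set {} — state 1 not in

Answer: REJECT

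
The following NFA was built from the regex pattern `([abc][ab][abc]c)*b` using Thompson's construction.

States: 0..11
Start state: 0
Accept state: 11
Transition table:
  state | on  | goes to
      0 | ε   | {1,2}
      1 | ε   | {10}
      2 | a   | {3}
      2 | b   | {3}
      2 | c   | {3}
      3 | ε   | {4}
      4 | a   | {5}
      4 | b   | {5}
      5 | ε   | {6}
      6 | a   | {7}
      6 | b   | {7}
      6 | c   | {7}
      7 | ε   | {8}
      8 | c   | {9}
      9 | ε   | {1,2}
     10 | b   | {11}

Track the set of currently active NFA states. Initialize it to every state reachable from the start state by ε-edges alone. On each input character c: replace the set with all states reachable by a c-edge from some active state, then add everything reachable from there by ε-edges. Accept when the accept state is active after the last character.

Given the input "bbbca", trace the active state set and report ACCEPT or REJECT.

start: ε-closure({0}) = {0,1,2,10}
'b' @ 1: {3,4,11}  [accepting]
'b' @ 2: {5,6}
'b' @ 3: {7,8}
'c' @ 4: {1,2,9,10}
'a' @ 5: {3,4}
end set {3,4} — state 11 not in

Answer: REJECT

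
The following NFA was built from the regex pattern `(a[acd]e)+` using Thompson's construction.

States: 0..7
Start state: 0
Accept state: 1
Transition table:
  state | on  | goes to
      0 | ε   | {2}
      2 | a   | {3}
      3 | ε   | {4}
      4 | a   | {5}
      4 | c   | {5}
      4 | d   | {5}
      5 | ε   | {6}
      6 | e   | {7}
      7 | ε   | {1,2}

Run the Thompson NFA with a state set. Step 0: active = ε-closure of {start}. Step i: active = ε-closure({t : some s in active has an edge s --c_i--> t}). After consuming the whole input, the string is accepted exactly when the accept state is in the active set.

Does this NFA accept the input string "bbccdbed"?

Answer: REJECT

Derivation:
start: ε-closure({0}) = {0,2}
'b' @ 1: {}  — dead — no transitions
rest 'bccdbed' ignored (set empty)
end set {} — state 1 not in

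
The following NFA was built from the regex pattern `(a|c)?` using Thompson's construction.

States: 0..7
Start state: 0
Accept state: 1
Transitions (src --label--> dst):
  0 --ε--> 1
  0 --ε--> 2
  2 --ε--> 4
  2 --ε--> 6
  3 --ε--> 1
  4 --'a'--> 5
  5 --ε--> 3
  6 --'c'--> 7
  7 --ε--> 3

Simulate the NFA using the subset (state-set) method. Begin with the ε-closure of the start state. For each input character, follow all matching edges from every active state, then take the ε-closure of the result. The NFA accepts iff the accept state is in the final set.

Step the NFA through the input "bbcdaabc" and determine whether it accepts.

Answer: REJECT

Derivation:
initial (ε-close {0}): {0,1,2,4,6}
'b' @ 1: {}  — state set empty
rest 'bcdaabc' ignored (set empty)
after full input: {}  (accept=1 not in)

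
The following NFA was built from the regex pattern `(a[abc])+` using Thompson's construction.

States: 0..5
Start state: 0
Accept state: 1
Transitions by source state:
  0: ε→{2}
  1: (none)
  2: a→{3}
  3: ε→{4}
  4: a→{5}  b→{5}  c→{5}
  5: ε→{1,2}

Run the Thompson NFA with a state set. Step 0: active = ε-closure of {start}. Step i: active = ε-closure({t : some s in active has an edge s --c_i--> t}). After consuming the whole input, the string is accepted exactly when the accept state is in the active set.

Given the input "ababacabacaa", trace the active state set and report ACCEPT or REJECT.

Answer: ACCEPT

Derivation:
S₀ = ε-closure({0}) = {0,2}
'a' @ 1: {3,4}
'b' @ 2: {1,2,5}  [accepting]
'a' @ 3: {3,4}
'b' @ 4: {1,2,5}  [accepting]
'a' @ 5: {3,4}
'c' @ 6: {1,2,5}  [accepting]
'a' @ 7: {3,4}
'b' @ 8: {1,2,5}  [accepting]
'a' @ 9: {3,4}
'c' @ 10: {1,2,5}  [accepting]
'a' @ 11: {3,4}
'a' @ 12: {1,2,5}  [accepting]
final: {1,2,5}; accept 1 in set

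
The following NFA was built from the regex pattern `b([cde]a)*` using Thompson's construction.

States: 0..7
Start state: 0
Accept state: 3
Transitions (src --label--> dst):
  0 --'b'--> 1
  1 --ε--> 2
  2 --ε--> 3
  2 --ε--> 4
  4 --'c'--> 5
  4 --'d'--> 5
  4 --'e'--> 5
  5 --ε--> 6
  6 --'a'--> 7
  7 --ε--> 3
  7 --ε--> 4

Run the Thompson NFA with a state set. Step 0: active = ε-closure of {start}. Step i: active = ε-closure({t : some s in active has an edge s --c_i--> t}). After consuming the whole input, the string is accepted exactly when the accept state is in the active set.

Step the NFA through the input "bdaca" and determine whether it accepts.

Answer: ACCEPT

Steps:
S₀ = ε-closure({0}) = {0}
'b' @ 1: {1,2,3,4}  (accept∈set)
'd' @ 2: {5,6}
'a' @ 3: {3,4,7}  (accept∈set)
'c' @ 4: {5,6}
'a' @ 5: {3,4,7}  (accept∈set)
after full input: {3,4,7}  (accept=3 in)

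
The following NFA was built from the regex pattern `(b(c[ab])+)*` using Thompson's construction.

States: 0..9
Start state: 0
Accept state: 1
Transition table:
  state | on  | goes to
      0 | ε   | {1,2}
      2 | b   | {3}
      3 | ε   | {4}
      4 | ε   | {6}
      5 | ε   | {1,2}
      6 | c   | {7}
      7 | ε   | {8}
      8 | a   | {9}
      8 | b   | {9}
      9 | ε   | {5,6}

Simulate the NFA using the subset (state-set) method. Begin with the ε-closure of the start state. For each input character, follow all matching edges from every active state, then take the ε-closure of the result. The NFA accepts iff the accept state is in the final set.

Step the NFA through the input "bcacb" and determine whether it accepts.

Answer: ACCEPT

Trace:
S₀ = ε-closure({0}) = {0,1,2}
'b' @ 1: {3,4,6}
'c' @ 2: {7,8}
'a' @ 3: {1,2,5,6,9}  (accept∈set)
'c' @ 4: {7,8}
'b' @ 5: {1,2,5,6,9}  (accept∈set)
after full input: {1,2,5,6,9}  (accept=1 in)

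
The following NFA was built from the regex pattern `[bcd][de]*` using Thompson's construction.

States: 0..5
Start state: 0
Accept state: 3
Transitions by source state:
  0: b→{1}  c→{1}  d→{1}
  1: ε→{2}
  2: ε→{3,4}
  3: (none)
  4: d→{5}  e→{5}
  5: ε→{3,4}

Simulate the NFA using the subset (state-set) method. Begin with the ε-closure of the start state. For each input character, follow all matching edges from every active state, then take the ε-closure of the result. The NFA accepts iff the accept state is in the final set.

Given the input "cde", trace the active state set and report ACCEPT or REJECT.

start: ε-closure({0}) = {0}
'c' @ 1: {1,2,3,4}  ✓accept
'd' @ 2: {3,4,5}  ✓accept
'e' @ 3: {3,4,5}  ✓accept
after full input: {3,4,5}  (accept=3 in)

Answer: ACCEPT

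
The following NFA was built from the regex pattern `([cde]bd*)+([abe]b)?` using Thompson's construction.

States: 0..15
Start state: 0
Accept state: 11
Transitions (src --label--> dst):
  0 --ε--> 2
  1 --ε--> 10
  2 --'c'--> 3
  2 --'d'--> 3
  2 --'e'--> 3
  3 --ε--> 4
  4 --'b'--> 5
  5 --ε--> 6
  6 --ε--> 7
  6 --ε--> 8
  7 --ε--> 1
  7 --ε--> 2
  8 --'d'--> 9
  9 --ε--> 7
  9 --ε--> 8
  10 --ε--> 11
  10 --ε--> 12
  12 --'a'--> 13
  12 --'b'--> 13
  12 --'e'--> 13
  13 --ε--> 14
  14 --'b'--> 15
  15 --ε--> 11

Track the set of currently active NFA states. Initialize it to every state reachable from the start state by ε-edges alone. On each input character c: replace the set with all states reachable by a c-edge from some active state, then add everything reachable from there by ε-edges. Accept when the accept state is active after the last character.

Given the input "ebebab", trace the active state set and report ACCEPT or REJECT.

S₀ = ε-closure({0}) = {0,2}
'e' @ 1: {3,4}
'b' @ 2: {1,2,5,6,7,8,10,11,12}  [accepting]
'e' @ 3: {3,4,13,14}
'b' @ 4: {1,2,5,6,7,8,10,11,12,15}  [accepting]
'a' @ 5: {13,14}
'b' @ 6: {11,15}  [accepting]
final: {11,15}; accept 11 in set

Answer: ACCEPT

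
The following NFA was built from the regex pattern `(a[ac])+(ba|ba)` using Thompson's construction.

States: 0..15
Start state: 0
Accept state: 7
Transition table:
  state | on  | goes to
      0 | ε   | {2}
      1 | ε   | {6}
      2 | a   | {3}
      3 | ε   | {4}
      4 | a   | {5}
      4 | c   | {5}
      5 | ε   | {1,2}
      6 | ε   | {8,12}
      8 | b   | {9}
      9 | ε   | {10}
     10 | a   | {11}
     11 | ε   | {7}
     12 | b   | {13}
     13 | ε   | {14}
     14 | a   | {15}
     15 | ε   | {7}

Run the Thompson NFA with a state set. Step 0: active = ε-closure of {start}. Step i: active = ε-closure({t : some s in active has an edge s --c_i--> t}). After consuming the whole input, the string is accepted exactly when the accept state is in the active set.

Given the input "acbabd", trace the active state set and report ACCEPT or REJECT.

S₀ = ε-closure({0}) = {0,2}
'a' @ 1: {3,4}
'c' @ 2: {1,2,5,6,8,12}
'b' @ 3: {9,10,13,14}
'a' @ 4: {7,11,15}  [accepting]
'b' @ 5: {}  — state set empty
rest 'd' ignored (set empty)
final: {}; accept 7 not in set

Answer: REJECT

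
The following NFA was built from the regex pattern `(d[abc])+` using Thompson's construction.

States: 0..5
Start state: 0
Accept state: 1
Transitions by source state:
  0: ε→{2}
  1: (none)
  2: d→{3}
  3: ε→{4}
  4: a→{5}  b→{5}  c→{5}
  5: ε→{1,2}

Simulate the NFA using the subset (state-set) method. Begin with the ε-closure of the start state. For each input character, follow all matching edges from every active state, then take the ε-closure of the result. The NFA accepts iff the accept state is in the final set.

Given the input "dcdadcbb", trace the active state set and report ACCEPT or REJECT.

S₀ = ε-closure({0}) = {0,2}
'd' @ 1: {3,4}
'c' @ 2: {1,2,5}  [accepting]
'd' @ 3: {3,4}
'a' @ 4: {1,2,5}  [accepting]
'd' @ 5: {3,4}
'c' @ 6: {1,2,5}  [accepting]
'b' @ 7: {}  — dead — no transitions
rest 'b' ignored (set empty)
end set {} — state 1 not in

Answer: REJECT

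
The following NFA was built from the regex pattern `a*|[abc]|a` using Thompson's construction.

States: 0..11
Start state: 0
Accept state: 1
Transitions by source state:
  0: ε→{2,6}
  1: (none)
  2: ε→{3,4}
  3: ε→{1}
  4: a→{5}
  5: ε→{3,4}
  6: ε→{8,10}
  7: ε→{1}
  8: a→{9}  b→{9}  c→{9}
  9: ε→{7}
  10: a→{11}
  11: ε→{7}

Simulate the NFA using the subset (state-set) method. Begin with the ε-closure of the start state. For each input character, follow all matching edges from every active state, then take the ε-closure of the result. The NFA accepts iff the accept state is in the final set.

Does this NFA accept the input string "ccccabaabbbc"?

Answer: REJECT

Derivation:
initial (ε-close {0}): {0,1,2,3,4,6,8,10}
'c' @ 1: {1,7,9}  (accept∈set)
'c' @ 2: {}  — dead — no transitions
rest 'ccabaabbbc' ignored (set empty)
after full input: {}  (accept=1 not in)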